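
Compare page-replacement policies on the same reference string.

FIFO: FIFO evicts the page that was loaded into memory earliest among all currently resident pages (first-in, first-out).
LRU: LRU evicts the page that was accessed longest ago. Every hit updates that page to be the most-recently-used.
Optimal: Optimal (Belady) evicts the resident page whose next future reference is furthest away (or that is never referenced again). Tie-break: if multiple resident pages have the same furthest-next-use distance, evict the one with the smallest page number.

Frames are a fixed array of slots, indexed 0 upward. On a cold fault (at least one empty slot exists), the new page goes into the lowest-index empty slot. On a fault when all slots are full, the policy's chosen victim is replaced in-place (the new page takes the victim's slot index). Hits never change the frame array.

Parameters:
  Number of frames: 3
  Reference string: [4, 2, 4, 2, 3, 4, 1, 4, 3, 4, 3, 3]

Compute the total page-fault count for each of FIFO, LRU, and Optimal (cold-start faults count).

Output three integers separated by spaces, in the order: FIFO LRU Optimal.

Answer: 5 4 4

Derivation:
--- FIFO ---
  step 0: ref 4 -> FAULT, frames=[4,-,-] (faults so far: 1)
  step 1: ref 2 -> FAULT, frames=[4,2,-] (faults so far: 2)
  step 2: ref 4 -> HIT, frames=[4,2,-] (faults so far: 2)
  step 3: ref 2 -> HIT, frames=[4,2,-] (faults so far: 2)
  step 4: ref 3 -> FAULT, frames=[4,2,3] (faults so far: 3)
  step 5: ref 4 -> HIT, frames=[4,2,3] (faults so far: 3)
  step 6: ref 1 -> FAULT, evict 4, frames=[1,2,3] (faults so far: 4)
  step 7: ref 4 -> FAULT, evict 2, frames=[1,4,3] (faults so far: 5)
  step 8: ref 3 -> HIT, frames=[1,4,3] (faults so far: 5)
  step 9: ref 4 -> HIT, frames=[1,4,3] (faults so far: 5)
  step 10: ref 3 -> HIT, frames=[1,4,3] (faults so far: 5)
  step 11: ref 3 -> HIT, frames=[1,4,3] (faults so far: 5)
  FIFO total faults: 5
--- LRU ---
  step 0: ref 4 -> FAULT, frames=[4,-,-] (faults so far: 1)
  step 1: ref 2 -> FAULT, frames=[4,2,-] (faults so far: 2)
  step 2: ref 4 -> HIT, frames=[4,2,-] (faults so far: 2)
  step 3: ref 2 -> HIT, frames=[4,2,-] (faults so far: 2)
  step 4: ref 3 -> FAULT, frames=[4,2,3] (faults so far: 3)
  step 5: ref 4 -> HIT, frames=[4,2,3] (faults so far: 3)
  step 6: ref 1 -> FAULT, evict 2, frames=[4,1,3] (faults so far: 4)
  step 7: ref 4 -> HIT, frames=[4,1,3] (faults so far: 4)
  step 8: ref 3 -> HIT, frames=[4,1,3] (faults so far: 4)
  step 9: ref 4 -> HIT, frames=[4,1,3] (faults so far: 4)
  step 10: ref 3 -> HIT, frames=[4,1,3] (faults so far: 4)
  step 11: ref 3 -> HIT, frames=[4,1,3] (faults so far: 4)
  LRU total faults: 4
--- Optimal ---
  step 0: ref 4 -> FAULT, frames=[4,-,-] (faults so far: 1)
  step 1: ref 2 -> FAULT, frames=[4,2,-] (faults so far: 2)
  step 2: ref 4 -> HIT, frames=[4,2,-] (faults so far: 2)
  step 3: ref 2 -> HIT, frames=[4,2,-] (faults so far: 2)
  step 4: ref 3 -> FAULT, frames=[4,2,3] (faults so far: 3)
  step 5: ref 4 -> HIT, frames=[4,2,3] (faults so far: 3)
  step 6: ref 1 -> FAULT, evict 2, frames=[4,1,3] (faults so far: 4)
  step 7: ref 4 -> HIT, frames=[4,1,3] (faults so far: 4)
  step 8: ref 3 -> HIT, frames=[4,1,3] (faults so far: 4)
  step 9: ref 4 -> HIT, frames=[4,1,3] (faults so far: 4)
  step 10: ref 3 -> HIT, frames=[4,1,3] (faults so far: 4)
  step 11: ref 3 -> HIT, frames=[4,1,3] (faults so far: 4)
  Optimal total faults: 4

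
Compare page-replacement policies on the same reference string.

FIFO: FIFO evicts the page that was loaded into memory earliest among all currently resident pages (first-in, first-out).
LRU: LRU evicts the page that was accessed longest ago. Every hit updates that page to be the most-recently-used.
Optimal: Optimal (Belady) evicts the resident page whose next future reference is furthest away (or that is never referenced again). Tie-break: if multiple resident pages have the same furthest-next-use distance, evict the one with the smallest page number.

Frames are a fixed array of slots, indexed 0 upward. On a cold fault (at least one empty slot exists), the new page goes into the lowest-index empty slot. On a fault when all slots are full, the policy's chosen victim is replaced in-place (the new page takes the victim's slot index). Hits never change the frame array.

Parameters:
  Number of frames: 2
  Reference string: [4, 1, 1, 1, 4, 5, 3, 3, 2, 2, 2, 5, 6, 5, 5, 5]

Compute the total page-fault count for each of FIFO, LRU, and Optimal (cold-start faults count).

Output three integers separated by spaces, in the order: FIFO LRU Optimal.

--- FIFO ---
  step 0: ref 4 -> FAULT, frames=[4,-] (faults so far: 1)
  step 1: ref 1 -> FAULT, frames=[4,1] (faults so far: 2)
  step 2: ref 1 -> HIT, frames=[4,1] (faults so far: 2)
  step 3: ref 1 -> HIT, frames=[4,1] (faults so far: 2)
  step 4: ref 4 -> HIT, frames=[4,1] (faults so far: 2)
  step 5: ref 5 -> FAULT, evict 4, frames=[5,1] (faults so far: 3)
  step 6: ref 3 -> FAULT, evict 1, frames=[5,3] (faults so far: 4)
  step 7: ref 3 -> HIT, frames=[5,3] (faults so far: 4)
  step 8: ref 2 -> FAULT, evict 5, frames=[2,3] (faults so far: 5)
  step 9: ref 2 -> HIT, frames=[2,3] (faults so far: 5)
  step 10: ref 2 -> HIT, frames=[2,3] (faults so far: 5)
  step 11: ref 5 -> FAULT, evict 3, frames=[2,5] (faults so far: 6)
  step 12: ref 6 -> FAULT, evict 2, frames=[6,5] (faults so far: 7)
  step 13: ref 5 -> HIT, frames=[6,5] (faults so far: 7)
  step 14: ref 5 -> HIT, frames=[6,5] (faults so far: 7)
  step 15: ref 5 -> HIT, frames=[6,5] (faults so far: 7)
  FIFO total faults: 7
--- LRU ---
  step 0: ref 4 -> FAULT, frames=[4,-] (faults so far: 1)
  step 1: ref 1 -> FAULT, frames=[4,1] (faults so far: 2)
  step 2: ref 1 -> HIT, frames=[4,1] (faults so far: 2)
  step 3: ref 1 -> HIT, frames=[4,1] (faults so far: 2)
  step 4: ref 4 -> HIT, frames=[4,1] (faults so far: 2)
  step 5: ref 5 -> FAULT, evict 1, frames=[4,5] (faults so far: 3)
  step 6: ref 3 -> FAULT, evict 4, frames=[3,5] (faults so far: 4)
  step 7: ref 3 -> HIT, frames=[3,5] (faults so far: 4)
  step 8: ref 2 -> FAULT, evict 5, frames=[3,2] (faults so far: 5)
  step 9: ref 2 -> HIT, frames=[3,2] (faults so far: 5)
  step 10: ref 2 -> HIT, frames=[3,2] (faults so far: 5)
  step 11: ref 5 -> FAULT, evict 3, frames=[5,2] (faults so far: 6)
  step 12: ref 6 -> FAULT, evict 2, frames=[5,6] (faults so far: 7)
  step 13: ref 5 -> HIT, frames=[5,6] (faults so far: 7)
  step 14: ref 5 -> HIT, frames=[5,6] (faults so far: 7)
  step 15: ref 5 -> HIT, frames=[5,6] (faults so far: 7)
  LRU total faults: 7
--- Optimal ---
  step 0: ref 4 -> FAULT, frames=[4,-] (faults so far: 1)
  step 1: ref 1 -> FAULT, frames=[4,1] (faults so far: 2)
  step 2: ref 1 -> HIT, frames=[4,1] (faults so far: 2)
  step 3: ref 1 -> HIT, frames=[4,1] (faults so far: 2)
  step 4: ref 4 -> HIT, frames=[4,1] (faults so far: 2)
  step 5: ref 5 -> FAULT, evict 1, frames=[4,5] (faults so far: 3)
  step 6: ref 3 -> FAULT, evict 4, frames=[3,5] (faults so far: 4)
  step 7: ref 3 -> HIT, frames=[3,5] (faults so far: 4)
  step 8: ref 2 -> FAULT, evict 3, frames=[2,5] (faults so far: 5)
  step 9: ref 2 -> HIT, frames=[2,5] (faults so far: 5)
  step 10: ref 2 -> HIT, frames=[2,5] (faults so far: 5)
  step 11: ref 5 -> HIT, frames=[2,5] (faults so far: 5)
  step 12: ref 6 -> FAULT, evict 2, frames=[6,5] (faults so far: 6)
  step 13: ref 5 -> HIT, frames=[6,5] (faults so far: 6)
  step 14: ref 5 -> HIT, frames=[6,5] (faults so far: 6)
  step 15: ref 5 -> HIT, frames=[6,5] (faults so far: 6)
  Optimal total faults: 6

Answer: 7 7 6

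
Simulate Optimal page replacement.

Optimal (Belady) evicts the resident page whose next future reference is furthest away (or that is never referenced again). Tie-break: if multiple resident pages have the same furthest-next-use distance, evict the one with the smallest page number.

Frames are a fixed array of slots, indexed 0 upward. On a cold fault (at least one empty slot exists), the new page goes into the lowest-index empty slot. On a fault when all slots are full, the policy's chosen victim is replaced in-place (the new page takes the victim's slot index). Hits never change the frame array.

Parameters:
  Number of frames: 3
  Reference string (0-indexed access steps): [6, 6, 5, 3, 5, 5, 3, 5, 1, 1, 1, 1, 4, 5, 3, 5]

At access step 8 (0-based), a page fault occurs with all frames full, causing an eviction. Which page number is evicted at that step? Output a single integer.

Step 0: ref 6 -> FAULT, frames=[6,-,-]
Step 1: ref 6 -> HIT, frames=[6,-,-]
Step 2: ref 5 -> FAULT, frames=[6,5,-]
Step 3: ref 3 -> FAULT, frames=[6,5,3]
Step 4: ref 5 -> HIT, frames=[6,5,3]
Step 5: ref 5 -> HIT, frames=[6,5,3]
Step 6: ref 3 -> HIT, frames=[6,5,3]
Step 7: ref 5 -> HIT, frames=[6,5,3]
Step 8: ref 1 -> FAULT, evict 6, frames=[1,5,3]
At step 8: evicted page 6

Answer: 6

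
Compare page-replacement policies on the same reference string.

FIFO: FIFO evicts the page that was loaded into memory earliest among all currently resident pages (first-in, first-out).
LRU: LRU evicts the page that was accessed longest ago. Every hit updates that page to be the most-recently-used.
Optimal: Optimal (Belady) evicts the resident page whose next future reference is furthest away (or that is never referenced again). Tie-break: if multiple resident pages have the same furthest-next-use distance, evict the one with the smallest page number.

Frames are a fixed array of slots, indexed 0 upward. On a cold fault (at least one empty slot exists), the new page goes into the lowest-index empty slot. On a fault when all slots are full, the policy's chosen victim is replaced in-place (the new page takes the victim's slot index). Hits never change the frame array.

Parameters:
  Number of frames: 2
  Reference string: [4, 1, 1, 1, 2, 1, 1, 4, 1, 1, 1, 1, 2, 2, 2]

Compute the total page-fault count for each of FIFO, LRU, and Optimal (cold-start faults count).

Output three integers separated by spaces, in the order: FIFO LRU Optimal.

--- FIFO ---
  step 0: ref 4 -> FAULT, frames=[4,-] (faults so far: 1)
  step 1: ref 1 -> FAULT, frames=[4,1] (faults so far: 2)
  step 2: ref 1 -> HIT, frames=[4,1] (faults so far: 2)
  step 3: ref 1 -> HIT, frames=[4,1] (faults so far: 2)
  step 4: ref 2 -> FAULT, evict 4, frames=[2,1] (faults so far: 3)
  step 5: ref 1 -> HIT, frames=[2,1] (faults so far: 3)
  step 6: ref 1 -> HIT, frames=[2,1] (faults so far: 3)
  step 7: ref 4 -> FAULT, evict 1, frames=[2,4] (faults so far: 4)
  step 8: ref 1 -> FAULT, evict 2, frames=[1,4] (faults so far: 5)
  step 9: ref 1 -> HIT, frames=[1,4] (faults so far: 5)
  step 10: ref 1 -> HIT, frames=[1,4] (faults so far: 5)
  step 11: ref 1 -> HIT, frames=[1,4] (faults so far: 5)
  step 12: ref 2 -> FAULT, evict 4, frames=[1,2] (faults so far: 6)
  step 13: ref 2 -> HIT, frames=[1,2] (faults so far: 6)
  step 14: ref 2 -> HIT, frames=[1,2] (faults so far: 6)
  FIFO total faults: 6
--- LRU ---
  step 0: ref 4 -> FAULT, frames=[4,-] (faults so far: 1)
  step 1: ref 1 -> FAULT, frames=[4,1] (faults so far: 2)
  step 2: ref 1 -> HIT, frames=[4,1] (faults so far: 2)
  step 3: ref 1 -> HIT, frames=[4,1] (faults so far: 2)
  step 4: ref 2 -> FAULT, evict 4, frames=[2,1] (faults so far: 3)
  step 5: ref 1 -> HIT, frames=[2,1] (faults so far: 3)
  step 6: ref 1 -> HIT, frames=[2,1] (faults so far: 3)
  step 7: ref 4 -> FAULT, evict 2, frames=[4,1] (faults so far: 4)
  step 8: ref 1 -> HIT, frames=[4,1] (faults so far: 4)
  step 9: ref 1 -> HIT, frames=[4,1] (faults so far: 4)
  step 10: ref 1 -> HIT, frames=[4,1] (faults so far: 4)
  step 11: ref 1 -> HIT, frames=[4,1] (faults so far: 4)
  step 12: ref 2 -> FAULT, evict 4, frames=[2,1] (faults so far: 5)
  step 13: ref 2 -> HIT, frames=[2,1] (faults so far: 5)
  step 14: ref 2 -> HIT, frames=[2,1] (faults so far: 5)
  LRU total faults: 5
--- Optimal ---
  step 0: ref 4 -> FAULT, frames=[4,-] (faults so far: 1)
  step 1: ref 1 -> FAULT, frames=[4,1] (faults so far: 2)
  step 2: ref 1 -> HIT, frames=[4,1] (faults so far: 2)
  step 3: ref 1 -> HIT, frames=[4,1] (faults so far: 2)
  step 4: ref 2 -> FAULT, evict 4, frames=[2,1] (faults so far: 3)
  step 5: ref 1 -> HIT, frames=[2,1] (faults so far: 3)
  step 6: ref 1 -> HIT, frames=[2,1] (faults so far: 3)
  step 7: ref 4 -> FAULT, evict 2, frames=[4,1] (faults so far: 4)
  step 8: ref 1 -> HIT, frames=[4,1] (faults so far: 4)
  step 9: ref 1 -> HIT, frames=[4,1] (faults so far: 4)
  step 10: ref 1 -> HIT, frames=[4,1] (faults so far: 4)
  step 11: ref 1 -> HIT, frames=[4,1] (faults so far: 4)
  step 12: ref 2 -> FAULT, evict 1, frames=[4,2] (faults so far: 5)
  step 13: ref 2 -> HIT, frames=[4,2] (faults so far: 5)
  step 14: ref 2 -> HIT, frames=[4,2] (faults so far: 5)
  Optimal total faults: 5

Answer: 6 5 5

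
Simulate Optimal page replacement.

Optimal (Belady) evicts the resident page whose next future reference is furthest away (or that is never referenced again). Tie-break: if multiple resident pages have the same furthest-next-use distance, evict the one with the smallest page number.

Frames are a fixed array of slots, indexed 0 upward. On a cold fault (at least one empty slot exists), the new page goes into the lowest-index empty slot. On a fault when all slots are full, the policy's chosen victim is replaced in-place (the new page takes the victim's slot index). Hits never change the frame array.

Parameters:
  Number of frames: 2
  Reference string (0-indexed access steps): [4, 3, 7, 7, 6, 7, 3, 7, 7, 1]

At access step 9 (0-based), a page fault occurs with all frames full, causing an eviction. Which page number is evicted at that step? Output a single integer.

Answer: 3

Derivation:
Step 0: ref 4 -> FAULT, frames=[4,-]
Step 1: ref 3 -> FAULT, frames=[4,3]
Step 2: ref 7 -> FAULT, evict 4, frames=[7,3]
Step 3: ref 7 -> HIT, frames=[7,3]
Step 4: ref 6 -> FAULT, evict 3, frames=[7,6]
Step 5: ref 7 -> HIT, frames=[7,6]
Step 6: ref 3 -> FAULT, evict 6, frames=[7,3]
Step 7: ref 7 -> HIT, frames=[7,3]
Step 8: ref 7 -> HIT, frames=[7,3]
Step 9: ref 1 -> FAULT, evict 3, frames=[7,1]
At step 9: evicted page 3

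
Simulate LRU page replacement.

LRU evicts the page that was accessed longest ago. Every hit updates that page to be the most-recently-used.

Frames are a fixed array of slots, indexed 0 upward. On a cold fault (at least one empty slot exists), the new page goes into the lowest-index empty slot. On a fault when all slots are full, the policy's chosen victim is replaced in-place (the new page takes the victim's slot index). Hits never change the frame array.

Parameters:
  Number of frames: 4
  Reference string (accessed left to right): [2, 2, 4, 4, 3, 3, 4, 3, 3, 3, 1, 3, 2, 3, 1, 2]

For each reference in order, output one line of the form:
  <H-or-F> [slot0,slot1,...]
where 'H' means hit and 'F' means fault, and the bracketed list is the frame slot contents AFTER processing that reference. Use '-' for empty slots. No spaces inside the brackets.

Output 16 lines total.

F [2,-,-,-]
H [2,-,-,-]
F [2,4,-,-]
H [2,4,-,-]
F [2,4,3,-]
H [2,4,3,-]
H [2,4,3,-]
H [2,4,3,-]
H [2,4,3,-]
H [2,4,3,-]
F [2,4,3,1]
H [2,4,3,1]
H [2,4,3,1]
H [2,4,3,1]
H [2,4,3,1]
H [2,4,3,1]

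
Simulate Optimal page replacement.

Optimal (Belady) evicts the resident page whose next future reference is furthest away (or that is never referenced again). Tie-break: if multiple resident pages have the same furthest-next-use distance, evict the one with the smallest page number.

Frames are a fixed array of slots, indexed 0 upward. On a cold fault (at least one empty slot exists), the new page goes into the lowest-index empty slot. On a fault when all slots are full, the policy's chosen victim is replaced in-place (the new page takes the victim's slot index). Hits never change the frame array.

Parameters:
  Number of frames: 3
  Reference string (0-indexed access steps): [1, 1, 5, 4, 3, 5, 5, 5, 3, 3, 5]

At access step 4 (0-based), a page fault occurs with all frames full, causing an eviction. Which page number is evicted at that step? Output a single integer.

Answer: 1

Derivation:
Step 0: ref 1 -> FAULT, frames=[1,-,-]
Step 1: ref 1 -> HIT, frames=[1,-,-]
Step 2: ref 5 -> FAULT, frames=[1,5,-]
Step 3: ref 4 -> FAULT, frames=[1,5,4]
Step 4: ref 3 -> FAULT, evict 1, frames=[3,5,4]
At step 4: evicted page 1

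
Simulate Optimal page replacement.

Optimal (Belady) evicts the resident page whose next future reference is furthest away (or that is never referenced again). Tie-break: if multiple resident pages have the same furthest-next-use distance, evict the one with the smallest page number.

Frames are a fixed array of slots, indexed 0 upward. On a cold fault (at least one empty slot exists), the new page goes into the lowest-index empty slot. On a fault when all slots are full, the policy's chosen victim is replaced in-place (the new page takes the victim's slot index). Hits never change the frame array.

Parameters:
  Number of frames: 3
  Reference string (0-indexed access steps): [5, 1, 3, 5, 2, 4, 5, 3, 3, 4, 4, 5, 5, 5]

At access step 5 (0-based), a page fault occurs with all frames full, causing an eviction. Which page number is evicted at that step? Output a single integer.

Answer: 2

Derivation:
Step 0: ref 5 -> FAULT, frames=[5,-,-]
Step 1: ref 1 -> FAULT, frames=[5,1,-]
Step 2: ref 3 -> FAULT, frames=[5,1,3]
Step 3: ref 5 -> HIT, frames=[5,1,3]
Step 4: ref 2 -> FAULT, evict 1, frames=[5,2,3]
Step 5: ref 4 -> FAULT, evict 2, frames=[5,4,3]
At step 5: evicted page 2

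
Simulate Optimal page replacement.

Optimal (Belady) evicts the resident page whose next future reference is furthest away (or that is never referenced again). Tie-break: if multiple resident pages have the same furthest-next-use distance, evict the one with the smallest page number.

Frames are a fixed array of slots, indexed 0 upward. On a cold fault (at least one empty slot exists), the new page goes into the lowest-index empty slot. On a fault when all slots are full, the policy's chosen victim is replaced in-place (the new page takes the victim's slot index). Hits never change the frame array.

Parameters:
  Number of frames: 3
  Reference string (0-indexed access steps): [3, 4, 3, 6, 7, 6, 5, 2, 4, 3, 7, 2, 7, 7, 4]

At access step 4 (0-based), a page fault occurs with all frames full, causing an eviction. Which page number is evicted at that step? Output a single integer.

Answer: 3

Derivation:
Step 0: ref 3 -> FAULT, frames=[3,-,-]
Step 1: ref 4 -> FAULT, frames=[3,4,-]
Step 2: ref 3 -> HIT, frames=[3,4,-]
Step 3: ref 6 -> FAULT, frames=[3,4,6]
Step 4: ref 7 -> FAULT, evict 3, frames=[7,4,6]
At step 4: evicted page 3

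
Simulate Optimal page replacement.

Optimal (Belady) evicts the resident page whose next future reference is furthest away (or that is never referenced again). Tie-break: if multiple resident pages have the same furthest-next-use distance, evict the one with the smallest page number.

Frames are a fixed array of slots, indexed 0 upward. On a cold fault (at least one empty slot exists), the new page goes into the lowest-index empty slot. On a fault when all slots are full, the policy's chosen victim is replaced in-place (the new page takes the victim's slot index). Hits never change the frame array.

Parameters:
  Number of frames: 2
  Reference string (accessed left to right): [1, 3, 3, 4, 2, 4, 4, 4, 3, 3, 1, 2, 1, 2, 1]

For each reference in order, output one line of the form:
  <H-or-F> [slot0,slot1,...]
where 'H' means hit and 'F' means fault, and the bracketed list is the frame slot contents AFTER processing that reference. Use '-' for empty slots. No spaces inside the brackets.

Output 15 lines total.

F [1,-]
F [1,3]
H [1,3]
F [4,3]
F [4,2]
H [4,2]
H [4,2]
H [4,2]
F [3,2]
H [3,2]
F [1,2]
H [1,2]
H [1,2]
H [1,2]
H [1,2]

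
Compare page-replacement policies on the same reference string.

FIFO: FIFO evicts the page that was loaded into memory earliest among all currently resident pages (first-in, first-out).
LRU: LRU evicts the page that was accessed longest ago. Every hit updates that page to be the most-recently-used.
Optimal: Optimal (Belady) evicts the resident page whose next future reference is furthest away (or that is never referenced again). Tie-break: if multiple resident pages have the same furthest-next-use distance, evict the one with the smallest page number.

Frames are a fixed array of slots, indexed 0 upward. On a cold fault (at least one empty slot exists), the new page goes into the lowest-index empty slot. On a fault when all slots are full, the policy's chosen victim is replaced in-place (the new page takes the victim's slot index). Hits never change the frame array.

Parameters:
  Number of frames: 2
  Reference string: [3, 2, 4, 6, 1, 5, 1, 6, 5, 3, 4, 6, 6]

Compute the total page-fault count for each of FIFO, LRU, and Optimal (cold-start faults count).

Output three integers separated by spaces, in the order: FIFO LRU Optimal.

--- FIFO ---
  step 0: ref 3 -> FAULT, frames=[3,-] (faults so far: 1)
  step 1: ref 2 -> FAULT, frames=[3,2] (faults so far: 2)
  step 2: ref 4 -> FAULT, evict 3, frames=[4,2] (faults so far: 3)
  step 3: ref 6 -> FAULT, evict 2, frames=[4,6] (faults so far: 4)
  step 4: ref 1 -> FAULT, evict 4, frames=[1,6] (faults so far: 5)
  step 5: ref 5 -> FAULT, evict 6, frames=[1,5] (faults so far: 6)
  step 6: ref 1 -> HIT, frames=[1,5] (faults so far: 6)
  step 7: ref 6 -> FAULT, evict 1, frames=[6,5] (faults so far: 7)
  step 8: ref 5 -> HIT, frames=[6,5] (faults so far: 7)
  step 9: ref 3 -> FAULT, evict 5, frames=[6,3] (faults so far: 8)
  step 10: ref 4 -> FAULT, evict 6, frames=[4,3] (faults so far: 9)
  step 11: ref 6 -> FAULT, evict 3, frames=[4,6] (faults so far: 10)
  step 12: ref 6 -> HIT, frames=[4,6] (faults so far: 10)
  FIFO total faults: 10
--- LRU ---
  step 0: ref 3 -> FAULT, frames=[3,-] (faults so far: 1)
  step 1: ref 2 -> FAULT, frames=[3,2] (faults so far: 2)
  step 2: ref 4 -> FAULT, evict 3, frames=[4,2] (faults so far: 3)
  step 3: ref 6 -> FAULT, evict 2, frames=[4,6] (faults so far: 4)
  step 4: ref 1 -> FAULT, evict 4, frames=[1,6] (faults so far: 5)
  step 5: ref 5 -> FAULT, evict 6, frames=[1,5] (faults so far: 6)
  step 6: ref 1 -> HIT, frames=[1,5] (faults so far: 6)
  step 7: ref 6 -> FAULT, evict 5, frames=[1,6] (faults so far: 7)
  step 8: ref 5 -> FAULT, evict 1, frames=[5,6] (faults so far: 8)
  step 9: ref 3 -> FAULT, evict 6, frames=[5,3] (faults so far: 9)
  step 10: ref 4 -> FAULT, evict 5, frames=[4,3] (faults so far: 10)
  step 11: ref 6 -> FAULT, evict 3, frames=[4,6] (faults so far: 11)
  step 12: ref 6 -> HIT, frames=[4,6] (faults so far: 11)
  LRU total faults: 11
--- Optimal ---
  step 0: ref 3 -> FAULT, frames=[3,-] (faults so far: 1)
  step 1: ref 2 -> FAULT, frames=[3,2] (faults so far: 2)
  step 2: ref 4 -> FAULT, evict 2, frames=[3,4] (faults so far: 3)
  step 3: ref 6 -> FAULT, evict 4, frames=[3,6] (faults so far: 4)
  step 4: ref 1 -> FAULT, evict 3, frames=[1,6] (faults so far: 5)
  step 5: ref 5 -> FAULT, evict 6, frames=[1,5] (faults so far: 6)
  step 6: ref 1 -> HIT, frames=[1,5] (faults so far: 6)
  step 7: ref 6 -> FAULT, evict 1, frames=[6,5] (faults so far: 7)
  step 8: ref 5 -> HIT, frames=[6,5] (faults so far: 7)
  step 9: ref 3 -> FAULT, evict 5, frames=[6,3] (faults so far: 8)
  step 10: ref 4 -> FAULT, evict 3, frames=[6,4] (faults so far: 9)
  step 11: ref 6 -> HIT, frames=[6,4] (faults so far: 9)
  step 12: ref 6 -> HIT, frames=[6,4] (faults so far: 9)
  Optimal total faults: 9

Answer: 10 11 9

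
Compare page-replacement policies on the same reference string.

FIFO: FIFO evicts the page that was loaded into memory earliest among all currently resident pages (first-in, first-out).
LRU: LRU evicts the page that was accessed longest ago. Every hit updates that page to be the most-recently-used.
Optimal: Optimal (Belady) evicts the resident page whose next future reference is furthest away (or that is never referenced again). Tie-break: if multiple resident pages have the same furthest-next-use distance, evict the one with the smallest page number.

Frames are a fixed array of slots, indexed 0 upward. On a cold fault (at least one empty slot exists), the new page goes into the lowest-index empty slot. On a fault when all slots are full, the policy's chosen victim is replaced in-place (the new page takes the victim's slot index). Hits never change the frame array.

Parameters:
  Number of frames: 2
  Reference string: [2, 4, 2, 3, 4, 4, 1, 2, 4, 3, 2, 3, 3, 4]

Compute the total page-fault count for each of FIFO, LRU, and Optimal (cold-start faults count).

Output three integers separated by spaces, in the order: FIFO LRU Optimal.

Answer: 9 10 7

Derivation:
--- FIFO ---
  step 0: ref 2 -> FAULT, frames=[2,-] (faults so far: 1)
  step 1: ref 4 -> FAULT, frames=[2,4] (faults so far: 2)
  step 2: ref 2 -> HIT, frames=[2,4] (faults so far: 2)
  step 3: ref 3 -> FAULT, evict 2, frames=[3,4] (faults so far: 3)
  step 4: ref 4 -> HIT, frames=[3,4] (faults so far: 3)
  step 5: ref 4 -> HIT, frames=[3,4] (faults so far: 3)
  step 6: ref 1 -> FAULT, evict 4, frames=[3,1] (faults so far: 4)
  step 7: ref 2 -> FAULT, evict 3, frames=[2,1] (faults so far: 5)
  step 8: ref 4 -> FAULT, evict 1, frames=[2,4] (faults so far: 6)
  step 9: ref 3 -> FAULT, evict 2, frames=[3,4] (faults so far: 7)
  step 10: ref 2 -> FAULT, evict 4, frames=[3,2] (faults so far: 8)
  step 11: ref 3 -> HIT, frames=[3,2] (faults so far: 8)
  step 12: ref 3 -> HIT, frames=[3,2] (faults so far: 8)
  step 13: ref 4 -> FAULT, evict 3, frames=[4,2] (faults so far: 9)
  FIFO total faults: 9
--- LRU ---
  step 0: ref 2 -> FAULT, frames=[2,-] (faults so far: 1)
  step 1: ref 4 -> FAULT, frames=[2,4] (faults so far: 2)
  step 2: ref 2 -> HIT, frames=[2,4] (faults so far: 2)
  step 3: ref 3 -> FAULT, evict 4, frames=[2,3] (faults so far: 3)
  step 4: ref 4 -> FAULT, evict 2, frames=[4,3] (faults so far: 4)
  step 5: ref 4 -> HIT, frames=[4,3] (faults so far: 4)
  step 6: ref 1 -> FAULT, evict 3, frames=[4,1] (faults so far: 5)
  step 7: ref 2 -> FAULT, evict 4, frames=[2,1] (faults so far: 6)
  step 8: ref 4 -> FAULT, evict 1, frames=[2,4] (faults so far: 7)
  step 9: ref 3 -> FAULT, evict 2, frames=[3,4] (faults so far: 8)
  step 10: ref 2 -> FAULT, evict 4, frames=[3,2] (faults so far: 9)
  step 11: ref 3 -> HIT, frames=[3,2] (faults so far: 9)
  step 12: ref 3 -> HIT, frames=[3,2] (faults so far: 9)
  step 13: ref 4 -> FAULT, evict 2, frames=[3,4] (faults so far: 10)
  LRU total faults: 10
--- Optimal ---
  step 0: ref 2 -> FAULT, frames=[2,-] (faults so far: 1)
  step 1: ref 4 -> FAULT, frames=[2,4] (faults so far: 2)
  step 2: ref 2 -> HIT, frames=[2,4] (faults so far: 2)
  step 3: ref 3 -> FAULT, evict 2, frames=[3,4] (faults so far: 3)
  step 4: ref 4 -> HIT, frames=[3,4] (faults so far: 3)
  step 5: ref 4 -> HIT, frames=[3,4] (faults so far: 3)
  step 6: ref 1 -> FAULT, evict 3, frames=[1,4] (faults so far: 4)
  step 7: ref 2 -> FAULT, evict 1, frames=[2,4] (faults so far: 5)
  step 8: ref 4 -> HIT, frames=[2,4] (faults so far: 5)
  step 9: ref 3 -> FAULT, evict 4, frames=[2,3] (faults so far: 6)
  step 10: ref 2 -> HIT, frames=[2,3] (faults so far: 6)
  step 11: ref 3 -> HIT, frames=[2,3] (faults so far: 6)
  step 12: ref 3 -> HIT, frames=[2,3] (faults so far: 6)
  step 13: ref 4 -> FAULT, evict 2, frames=[4,3] (faults so far: 7)
  Optimal total faults: 7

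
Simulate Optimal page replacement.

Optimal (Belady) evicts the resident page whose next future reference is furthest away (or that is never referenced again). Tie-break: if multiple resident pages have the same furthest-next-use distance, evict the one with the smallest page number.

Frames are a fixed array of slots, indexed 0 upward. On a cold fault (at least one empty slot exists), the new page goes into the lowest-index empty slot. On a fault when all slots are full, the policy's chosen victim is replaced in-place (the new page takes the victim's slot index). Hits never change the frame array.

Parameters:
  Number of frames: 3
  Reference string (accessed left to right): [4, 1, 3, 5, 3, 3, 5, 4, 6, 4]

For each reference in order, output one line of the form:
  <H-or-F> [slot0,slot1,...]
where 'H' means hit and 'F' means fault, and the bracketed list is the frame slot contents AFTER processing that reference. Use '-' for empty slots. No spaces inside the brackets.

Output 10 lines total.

F [4,-,-]
F [4,1,-]
F [4,1,3]
F [4,5,3]
H [4,5,3]
H [4,5,3]
H [4,5,3]
H [4,5,3]
F [4,5,6]
H [4,5,6]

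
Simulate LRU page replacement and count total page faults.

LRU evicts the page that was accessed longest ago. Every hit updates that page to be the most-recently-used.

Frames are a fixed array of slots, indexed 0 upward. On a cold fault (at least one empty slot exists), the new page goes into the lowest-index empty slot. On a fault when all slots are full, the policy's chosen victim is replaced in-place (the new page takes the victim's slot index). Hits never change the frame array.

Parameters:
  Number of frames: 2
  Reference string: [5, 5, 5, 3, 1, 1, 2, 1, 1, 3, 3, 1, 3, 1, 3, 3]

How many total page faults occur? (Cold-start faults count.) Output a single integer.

Answer: 5

Derivation:
Step 0: ref 5 → FAULT, frames=[5,-]
Step 1: ref 5 → HIT, frames=[5,-]
Step 2: ref 5 → HIT, frames=[5,-]
Step 3: ref 3 → FAULT, frames=[5,3]
Step 4: ref 1 → FAULT (evict 5), frames=[1,3]
Step 5: ref 1 → HIT, frames=[1,3]
Step 6: ref 2 → FAULT (evict 3), frames=[1,2]
Step 7: ref 1 → HIT, frames=[1,2]
Step 8: ref 1 → HIT, frames=[1,2]
Step 9: ref 3 → FAULT (evict 2), frames=[1,3]
Step 10: ref 3 → HIT, frames=[1,3]
Step 11: ref 1 → HIT, frames=[1,3]
Step 12: ref 3 → HIT, frames=[1,3]
Step 13: ref 1 → HIT, frames=[1,3]
Step 14: ref 3 → HIT, frames=[1,3]
Step 15: ref 3 → HIT, frames=[1,3]
Total faults: 5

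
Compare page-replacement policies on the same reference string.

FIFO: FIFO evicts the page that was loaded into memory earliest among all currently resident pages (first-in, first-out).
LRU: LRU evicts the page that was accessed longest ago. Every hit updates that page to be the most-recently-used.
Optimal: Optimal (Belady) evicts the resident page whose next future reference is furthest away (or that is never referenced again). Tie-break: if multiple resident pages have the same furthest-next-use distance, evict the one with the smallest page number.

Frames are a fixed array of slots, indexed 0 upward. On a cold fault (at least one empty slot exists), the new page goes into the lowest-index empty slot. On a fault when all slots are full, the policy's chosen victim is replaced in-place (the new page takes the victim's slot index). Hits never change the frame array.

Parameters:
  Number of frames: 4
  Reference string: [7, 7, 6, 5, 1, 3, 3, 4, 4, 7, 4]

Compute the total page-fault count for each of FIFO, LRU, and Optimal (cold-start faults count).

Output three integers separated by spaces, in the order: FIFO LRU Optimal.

--- FIFO ---
  step 0: ref 7 -> FAULT, frames=[7,-,-,-] (faults so far: 1)
  step 1: ref 7 -> HIT, frames=[7,-,-,-] (faults so far: 1)
  step 2: ref 6 -> FAULT, frames=[7,6,-,-] (faults so far: 2)
  step 3: ref 5 -> FAULT, frames=[7,6,5,-] (faults so far: 3)
  step 4: ref 1 -> FAULT, frames=[7,6,5,1] (faults so far: 4)
  step 5: ref 3 -> FAULT, evict 7, frames=[3,6,5,1] (faults so far: 5)
  step 6: ref 3 -> HIT, frames=[3,6,5,1] (faults so far: 5)
  step 7: ref 4 -> FAULT, evict 6, frames=[3,4,5,1] (faults so far: 6)
  step 8: ref 4 -> HIT, frames=[3,4,5,1] (faults so far: 6)
  step 9: ref 7 -> FAULT, evict 5, frames=[3,4,7,1] (faults so far: 7)
  step 10: ref 4 -> HIT, frames=[3,4,7,1] (faults so far: 7)
  FIFO total faults: 7
--- LRU ---
  step 0: ref 7 -> FAULT, frames=[7,-,-,-] (faults so far: 1)
  step 1: ref 7 -> HIT, frames=[7,-,-,-] (faults so far: 1)
  step 2: ref 6 -> FAULT, frames=[7,6,-,-] (faults so far: 2)
  step 3: ref 5 -> FAULT, frames=[7,6,5,-] (faults so far: 3)
  step 4: ref 1 -> FAULT, frames=[7,6,5,1] (faults so far: 4)
  step 5: ref 3 -> FAULT, evict 7, frames=[3,6,5,1] (faults so far: 5)
  step 6: ref 3 -> HIT, frames=[3,6,5,1] (faults so far: 5)
  step 7: ref 4 -> FAULT, evict 6, frames=[3,4,5,1] (faults so far: 6)
  step 8: ref 4 -> HIT, frames=[3,4,5,1] (faults so far: 6)
  step 9: ref 7 -> FAULT, evict 5, frames=[3,4,7,1] (faults so far: 7)
  step 10: ref 4 -> HIT, frames=[3,4,7,1] (faults so far: 7)
  LRU total faults: 7
--- Optimal ---
  step 0: ref 7 -> FAULT, frames=[7,-,-,-] (faults so far: 1)
  step 1: ref 7 -> HIT, frames=[7,-,-,-] (faults so far: 1)
  step 2: ref 6 -> FAULT, frames=[7,6,-,-] (faults so far: 2)
  step 3: ref 5 -> FAULT, frames=[7,6,5,-] (faults so far: 3)
  step 4: ref 1 -> FAULT, frames=[7,6,5,1] (faults so far: 4)
  step 5: ref 3 -> FAULT, evict 1, frames=[7,6,5,3] (faults so far: 5)
  step 6: ref 3 -> HIT, frames=[7,6,5,3] (faults so far: 5)
  step 7: ref 4 -> FAULT, evict 3, frames=[7,6,5,4] (faults so far: 6)
  step 8: ref 4 -> HIT, frames=[7,6,5,4] (faults so far: 6)
  step 9: ref 7 -> HIT, frames=[7,6,5,4] (faults so far: 6)
  step 10: ref 4 -> HIT, frames=[7,6,5,4] (faults so far: 6)
  Optimal total faults: 6

Answer: 7 7 6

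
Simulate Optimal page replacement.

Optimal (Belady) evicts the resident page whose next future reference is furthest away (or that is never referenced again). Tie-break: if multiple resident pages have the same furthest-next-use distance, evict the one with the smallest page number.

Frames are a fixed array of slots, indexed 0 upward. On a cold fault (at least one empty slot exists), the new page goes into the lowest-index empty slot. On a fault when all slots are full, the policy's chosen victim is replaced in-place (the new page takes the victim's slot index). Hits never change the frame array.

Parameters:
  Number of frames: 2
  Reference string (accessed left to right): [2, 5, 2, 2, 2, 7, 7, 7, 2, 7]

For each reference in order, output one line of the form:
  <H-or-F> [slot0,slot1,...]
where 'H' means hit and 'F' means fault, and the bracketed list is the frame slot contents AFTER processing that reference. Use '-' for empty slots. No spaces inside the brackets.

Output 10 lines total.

F [2,-]
F [2,5]
H [2,5]
H [2,5]
H [2,5]
F [2,7]
H [2,7]
H [2,7]
H [2,7]
H [2,7]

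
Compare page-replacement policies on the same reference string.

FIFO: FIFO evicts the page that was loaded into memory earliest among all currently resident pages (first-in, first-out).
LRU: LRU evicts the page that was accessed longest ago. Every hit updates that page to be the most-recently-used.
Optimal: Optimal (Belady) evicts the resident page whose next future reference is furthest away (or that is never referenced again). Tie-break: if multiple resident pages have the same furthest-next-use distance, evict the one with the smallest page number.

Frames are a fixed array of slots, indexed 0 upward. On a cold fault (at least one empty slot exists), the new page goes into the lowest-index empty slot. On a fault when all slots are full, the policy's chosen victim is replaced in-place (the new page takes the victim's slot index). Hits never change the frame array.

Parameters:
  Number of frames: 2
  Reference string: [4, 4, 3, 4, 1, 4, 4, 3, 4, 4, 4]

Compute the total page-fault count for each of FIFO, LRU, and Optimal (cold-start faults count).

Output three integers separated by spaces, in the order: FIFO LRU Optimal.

Answer: 5 4 4

Derivation:
--- FIFO ---
  step 0: ref 4 -> FAULT, frames=[4,-] (faults so far: 1)
  step 1: ref 4 -> HIT, frames=[4,-] (faults so far: 1)
  step 2: ref 3 -> FAULT, frames=[4,3] (faults so far: 2)
  step 3: ref 4 -> HIT, frames=[4,3] (faults so far: 2)
  step 4: ref 1 -> FAULT, evict 4, frames=[1,3] (faults so far: 3)
  step 5: ref 4 -> FAULT, evict 3, frames=[1,4] (faults so far: 4)
  step 6: ref 4 -> HIT, frames=[1,4] (faults so far: 4)
  step 7: ref 3 -> FAULT, evict 1, frames=[3,4] (faults so far: 5)
  step 8: ref 4 -> HIT, frames=[3,4] (faults so far: 5)
  step 9: ref 4 -> HIT, frames=[3,4] (faults so far: 5)
  step 10: ref 4 -> HIT, frames=[3,4] (faults so far: 5)
  FIFO total faults: 5
--- LRU ---
  step 0: ref 4 -> FAULT, frames=[4,-] (faults so far: 1)
  step 1: ref 4 -> HIT, frames=[4,-] (faults so far: 1)
  step 2: ref 3 -> FAULT, frames=[4,3] (faults so far: 2)
  step 3: ref 4 -> HIT, frames=[4,3] (faults so far: 2)
  step 4: ref 1 -> FAULT, evict 3, frames=[4,1] (faults so far: 3)
  step 5: ref 4 -> HIT, frames=[4,1] (faults so far: 3)
  step 6: ref 4 -> HIT, frames=[4,1] (faults so far: 3)
  step 7: ref 3 -> FAULT, evict 1, frames=[4,3] (faults so far: 4)
  step 8: ref 4 -> HIT, frames=[4,3] (faults so far: 4)
  step 9: ref 4 -> HIT, frames=[4,3] (faults so far: 4)
  step 10: ref 4 -> HIT, frames=[4,3] (faults so far: 4)
  LRU total faults: 4
--- Optimal ---
  step 0: ref 4 -> FAULT, frames=[4,-] (faults so far: 1)
  step 1: ref 4 -> HIT, frames=[4,-] (faults so far: 1)
  step 2: ref 3 -> FAULT, frames=[4,3] (faults so far: 2)
  step 3: ref 4 -> HIT, frames=[4,3] (faults so far: 2)
  step 4: ref 1 -> FAULT, evict 3, frames=[4,1] (faults so far: 3)
  step 5: ref 4 -> HIT, frames=[4,1] (faults so far: 3)
  step 6: ref 4 -> HIT, frames=[4,1] (faults so far: 3)
  step 7: ref 3 -> FAULT, evict 1, frames=[4,3] (faults so far: 4)
  step 8: ref 4 -> HIT, frames=[4,3] (faults so far: 4)
  step 9: ref 4 -> HIT, frames=[4,3] (faults so far: 4)
  step 10: ref 4 -> HIT, frames=[4,3] (faults so far: 4)
  Optimal total faults: 4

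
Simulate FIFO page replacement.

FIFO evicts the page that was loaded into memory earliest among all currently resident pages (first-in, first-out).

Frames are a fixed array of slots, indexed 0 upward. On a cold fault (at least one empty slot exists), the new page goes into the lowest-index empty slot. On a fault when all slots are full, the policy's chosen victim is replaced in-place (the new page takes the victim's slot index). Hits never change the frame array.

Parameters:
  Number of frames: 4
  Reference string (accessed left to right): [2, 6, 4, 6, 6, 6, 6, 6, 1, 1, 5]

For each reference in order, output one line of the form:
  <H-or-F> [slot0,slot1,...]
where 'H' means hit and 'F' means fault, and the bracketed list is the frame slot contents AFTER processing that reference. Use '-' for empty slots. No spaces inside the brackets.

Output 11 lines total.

F [2,-,-,-]
F [2,6,-,-]
F [2,6,4,-]
H [2,6,4,-]
H [2,6,4,-]
H [2,6,4,-]
H [2,6,4,-]
H [2,6,4,-]
F [2,6,4,1]
H [2,6,4,1]
F [5,6,4,1]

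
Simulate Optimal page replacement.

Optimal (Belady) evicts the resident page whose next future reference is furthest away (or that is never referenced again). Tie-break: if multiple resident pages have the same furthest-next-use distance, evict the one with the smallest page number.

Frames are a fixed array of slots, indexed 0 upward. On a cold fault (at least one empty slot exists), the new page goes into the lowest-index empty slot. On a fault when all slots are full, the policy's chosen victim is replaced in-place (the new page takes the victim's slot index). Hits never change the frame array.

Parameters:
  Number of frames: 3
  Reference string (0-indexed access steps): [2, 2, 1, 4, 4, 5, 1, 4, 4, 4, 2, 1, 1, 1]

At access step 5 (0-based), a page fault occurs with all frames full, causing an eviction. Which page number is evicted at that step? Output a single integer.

Answer: 2

Derivation:
Step 0: ref 2 -> FAULT, frames=[2,-,-]
Step 1: ref 2 -> HIT, frames=[2,-,-]
Step 2: ref 1 -> FAULT, frames=[2,1,-]
Step 3: ref 4 -> FAULT, frames=[2,1,4]
Step 4: ref 4 -> HIT, frames=[2,1,4]
Step 5: ref 5 -> FAULT, evict 2, frames=[5,1,4]
At step 5: evicted page 2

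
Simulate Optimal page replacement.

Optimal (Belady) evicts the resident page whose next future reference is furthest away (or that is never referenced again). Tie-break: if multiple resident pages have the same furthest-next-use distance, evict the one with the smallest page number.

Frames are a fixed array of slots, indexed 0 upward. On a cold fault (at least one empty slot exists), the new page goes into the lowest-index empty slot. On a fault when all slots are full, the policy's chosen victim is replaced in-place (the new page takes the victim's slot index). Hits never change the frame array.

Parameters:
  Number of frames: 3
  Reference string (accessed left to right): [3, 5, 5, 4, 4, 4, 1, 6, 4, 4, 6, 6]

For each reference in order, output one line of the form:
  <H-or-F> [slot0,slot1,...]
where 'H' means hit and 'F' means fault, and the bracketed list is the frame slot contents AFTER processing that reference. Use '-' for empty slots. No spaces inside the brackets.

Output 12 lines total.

F [3,-,-]
F [3,5,-]
H [3,5,-]
F [3,5,4]
H [3,5,4]
H [3,5,4]
F [1,5,4]
F [6,5,4]
H [6,5,4]
H [6,5,4]
H [6,5,4]
H [6,5,4]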